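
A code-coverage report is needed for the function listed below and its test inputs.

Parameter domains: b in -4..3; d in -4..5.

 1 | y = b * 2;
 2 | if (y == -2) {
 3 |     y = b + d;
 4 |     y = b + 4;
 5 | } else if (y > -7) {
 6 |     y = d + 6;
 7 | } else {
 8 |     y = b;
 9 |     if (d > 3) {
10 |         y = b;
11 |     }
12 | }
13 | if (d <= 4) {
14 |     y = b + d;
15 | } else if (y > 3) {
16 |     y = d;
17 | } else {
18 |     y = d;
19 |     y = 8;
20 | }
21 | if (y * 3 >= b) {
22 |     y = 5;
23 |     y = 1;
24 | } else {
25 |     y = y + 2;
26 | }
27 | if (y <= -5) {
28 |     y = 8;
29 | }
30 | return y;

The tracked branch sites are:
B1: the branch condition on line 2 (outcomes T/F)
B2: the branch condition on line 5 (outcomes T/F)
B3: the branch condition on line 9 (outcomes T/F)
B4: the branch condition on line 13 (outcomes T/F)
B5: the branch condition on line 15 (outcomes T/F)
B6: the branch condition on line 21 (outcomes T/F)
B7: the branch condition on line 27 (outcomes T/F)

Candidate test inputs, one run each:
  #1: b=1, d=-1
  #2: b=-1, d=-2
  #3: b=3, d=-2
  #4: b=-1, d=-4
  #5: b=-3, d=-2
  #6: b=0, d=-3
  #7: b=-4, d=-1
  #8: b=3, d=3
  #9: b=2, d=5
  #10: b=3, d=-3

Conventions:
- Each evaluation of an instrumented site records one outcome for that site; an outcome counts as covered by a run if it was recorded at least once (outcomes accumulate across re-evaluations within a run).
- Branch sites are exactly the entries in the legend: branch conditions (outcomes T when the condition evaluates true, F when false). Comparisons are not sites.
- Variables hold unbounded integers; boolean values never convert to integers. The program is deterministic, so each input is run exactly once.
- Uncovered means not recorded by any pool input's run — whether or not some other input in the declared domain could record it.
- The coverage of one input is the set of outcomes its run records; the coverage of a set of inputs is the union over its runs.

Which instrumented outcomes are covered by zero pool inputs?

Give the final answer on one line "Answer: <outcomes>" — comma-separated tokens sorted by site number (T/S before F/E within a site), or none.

input #1 (b=1, d=-1): events B1->F, B2->T, B4->T, B6->F, B7->F; covers B1=F, B2=T, B4=T, B6=F, B7=F
input #2 (b=-1, d=-2): events B1->T, B4->T, B6->F, B7->F; covers B1=T, B4=T, B6=F, B7=F
input #3 (b=3, d=-2): events B1->F, B2->T, B4->T, B6->T, B7->F; covers B1=F, B2=T, B4=T, B6=T, B7=F
input #4 (b=-1, d=-4): events B1->T, B4->T, B6->F, B7->F; covers B1=T, B4=T, B6=F, B7=F
input #5 (b=-3, d=-2): events B1->F, B2->T, B4->T, B6->F, B7->F; covers B1=F, B2=T, B4=T, B6=F, B7=F
input #6 (b=0, d=-3): events B1->F, B2->T, B4->T, B6->F, B7->F; covers B1=F, B2=T, B4=T, B6=F, B7=F
input #7 (b=-4, d=-1): events B1->F, B2->F, B3->F, B4->T, B6->F, B7->F; covers B1=F, B2=F, B3=F, B4=T, B6=F, B7=F
input #8 (b=3, d=3): events B1->F, B2->T, B4->T, B6->T, B7->F; covers B1=F, B2=T, B4=T, B6=T, B7=F
input #9 (b=2, d=5): events B1->F, B2->T, B4->F, B5->T, B6->T, B7->F; covers B1=F, B2=T, B4=F, B5=T, B6=T, B7=F
input #10 (b=3, d=-3): events B1->F, B2->T, B4->T, B6->F, B7->F; covers B1=F, B2=T, B4=T, B6=F, B7=F
union over the pool: B1=T, B1=F, B2=T, B2=F, B3=F, B4=T, B4=F, B5=T, B6=T, B6=F, B7=F
uncovered (3 of 14): B3=T, B5=F, B7=T

Answer: B3=T, B5=F, B7=T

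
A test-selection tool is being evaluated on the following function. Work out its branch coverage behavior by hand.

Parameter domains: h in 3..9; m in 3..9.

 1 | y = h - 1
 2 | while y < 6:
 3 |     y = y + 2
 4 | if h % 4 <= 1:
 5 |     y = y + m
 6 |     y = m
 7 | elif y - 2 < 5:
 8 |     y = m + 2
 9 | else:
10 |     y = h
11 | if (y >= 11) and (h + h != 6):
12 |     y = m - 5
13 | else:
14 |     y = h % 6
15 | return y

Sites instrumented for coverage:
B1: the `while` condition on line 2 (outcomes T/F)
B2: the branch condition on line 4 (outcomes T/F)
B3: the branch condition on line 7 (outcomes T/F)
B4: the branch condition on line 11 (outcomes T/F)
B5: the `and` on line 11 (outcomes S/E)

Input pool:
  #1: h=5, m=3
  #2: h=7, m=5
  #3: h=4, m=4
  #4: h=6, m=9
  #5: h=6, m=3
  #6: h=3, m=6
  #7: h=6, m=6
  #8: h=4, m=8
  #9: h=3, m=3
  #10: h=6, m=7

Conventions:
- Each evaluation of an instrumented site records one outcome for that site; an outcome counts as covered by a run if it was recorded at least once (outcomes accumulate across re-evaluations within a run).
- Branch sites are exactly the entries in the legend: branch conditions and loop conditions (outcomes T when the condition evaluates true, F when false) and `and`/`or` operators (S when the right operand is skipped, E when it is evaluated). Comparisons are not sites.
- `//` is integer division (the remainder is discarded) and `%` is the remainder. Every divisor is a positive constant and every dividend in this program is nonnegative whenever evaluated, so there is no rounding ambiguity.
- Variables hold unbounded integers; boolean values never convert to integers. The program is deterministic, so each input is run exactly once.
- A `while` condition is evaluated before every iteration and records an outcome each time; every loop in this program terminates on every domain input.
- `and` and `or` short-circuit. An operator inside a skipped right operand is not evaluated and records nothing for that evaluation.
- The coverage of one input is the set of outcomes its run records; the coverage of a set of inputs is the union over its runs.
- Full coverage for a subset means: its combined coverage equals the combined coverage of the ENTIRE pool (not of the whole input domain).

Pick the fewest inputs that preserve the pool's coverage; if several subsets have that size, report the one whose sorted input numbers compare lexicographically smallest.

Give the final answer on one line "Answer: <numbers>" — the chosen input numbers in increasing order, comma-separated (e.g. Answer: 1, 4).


#1 (h=5, m=3) -> B1->T, B1->F, B2->T, B5->S, B4->F; covered: B1=T, B1=F, B2=T, B4=F, B5=S
#2 (h=7, m=5) -> B1->F, B2->F, B3->T, B5->S, B4->F; covered: B1=F, B2=F, B3=T, B4=F, B5=S
#3 (h=4, m=4) -> B1->T, B1->T, B1->F, B2->T, B5->S, B4->F; covered: B1=T, B1=F, B2=T, B4=F, B5=S
#4 (h=6, m=9) -> B1->T, B1->F, B2->F, B3->F, B5->S, B4->F; covered: B1=T, B1=F, B2=F, B3=F, B4=F, B5=S
#5 (h=6, m=3) -> B1->T, B1->F, B2->F, B3->F, B5->S, B4->F; covered: B1=T, B1=F, B2=F, B3=F, B4=F, B5=S
#6 (h=3, m=6) -> B1->T, B1->T, B1->F, B2->F, B3->T, B5->S, B4->F; covered: B1=T, B1=F, B2=F, B3=T, B4=F, B5=S
#7 (h=6, m=6) -> B1->T, B1->F, B2->F, B3->F, B5->S, B4->F; covered: B1=T, B1=F, B2=F, B3=F, B4=F, B5=S
#8 (h=4, m=8) -> B1->T, B1->T, B1->F, B2->T, B5->S, B4->F; covered: B1=T, B1=F, B2=T, B4=F, B5=S
#9 (h=3, m=3) -> B1->T, B1->T, B1->F, B2->F, B3->T, B5->S, B4->F; covered: B1=T, B1=F, B2=F, B3=T, B4=F, B5=S
#10 (h=6, m=7) -> B1->T, B1->F, B2->F, B3->F, B5->S, B4->F; covered: B1=T, B1=F, B2=F, B3=F, B4=F, B5=S
together the pool reaches 8 outcomes: B1=T, B1=F, B2=T, B2=F, B3=T, B3=F, B4=F, B5=S
every size-1 subset falls short of the 8 outcomes (best: 6/8)
every size-2 subset falls short of the 8 outcomes (best: 7/8)
inputs {1, 2, 4} (size 3) cover everything; no size-3 subset with a lexicographically smaller index list covers all 8
Answer: 1, 2, 4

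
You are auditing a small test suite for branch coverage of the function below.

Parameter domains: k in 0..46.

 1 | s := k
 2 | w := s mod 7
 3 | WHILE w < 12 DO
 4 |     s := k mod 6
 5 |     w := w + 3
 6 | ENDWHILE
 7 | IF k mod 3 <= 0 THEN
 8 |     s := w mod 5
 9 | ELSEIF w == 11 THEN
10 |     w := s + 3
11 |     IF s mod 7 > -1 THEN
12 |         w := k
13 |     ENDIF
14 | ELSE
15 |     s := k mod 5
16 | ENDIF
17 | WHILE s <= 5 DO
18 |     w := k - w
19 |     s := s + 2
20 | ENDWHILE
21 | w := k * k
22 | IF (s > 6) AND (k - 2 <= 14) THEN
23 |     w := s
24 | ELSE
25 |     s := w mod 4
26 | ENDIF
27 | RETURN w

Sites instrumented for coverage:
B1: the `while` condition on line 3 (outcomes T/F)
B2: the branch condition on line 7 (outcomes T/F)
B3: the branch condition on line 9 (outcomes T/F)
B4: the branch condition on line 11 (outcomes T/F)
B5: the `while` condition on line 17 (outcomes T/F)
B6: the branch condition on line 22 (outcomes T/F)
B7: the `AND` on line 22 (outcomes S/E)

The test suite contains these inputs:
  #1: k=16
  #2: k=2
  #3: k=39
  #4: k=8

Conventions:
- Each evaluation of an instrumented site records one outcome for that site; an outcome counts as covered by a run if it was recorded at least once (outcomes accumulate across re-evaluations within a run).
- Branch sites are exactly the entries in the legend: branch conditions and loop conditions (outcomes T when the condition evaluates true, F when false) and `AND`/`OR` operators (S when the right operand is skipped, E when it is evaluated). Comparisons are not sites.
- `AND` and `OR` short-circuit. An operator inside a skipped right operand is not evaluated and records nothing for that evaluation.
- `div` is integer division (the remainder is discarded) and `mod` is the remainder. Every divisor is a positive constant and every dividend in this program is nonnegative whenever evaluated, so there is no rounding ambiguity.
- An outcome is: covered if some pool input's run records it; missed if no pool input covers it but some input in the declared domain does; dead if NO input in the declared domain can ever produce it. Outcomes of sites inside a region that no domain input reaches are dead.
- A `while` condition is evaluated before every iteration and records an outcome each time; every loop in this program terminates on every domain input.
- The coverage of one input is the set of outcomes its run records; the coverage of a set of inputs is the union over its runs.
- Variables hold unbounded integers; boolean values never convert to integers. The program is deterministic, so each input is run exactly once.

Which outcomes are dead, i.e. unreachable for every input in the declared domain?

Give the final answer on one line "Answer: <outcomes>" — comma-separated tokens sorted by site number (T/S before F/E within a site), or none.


sweeping the full domain (47 inputs) for each outcome:
  B3=T: never recorded by any domain input -> dead
  B4=T: never recorded by any domain input -> dead
  B4=F: never recorded by any domain input -> dead
  reachable outcomes have witnesses, e.g. B1=T (e.g. k=0), B1=F (e.g. k=0), B2=T (e.g. k=0), B2=F (e.g. k=1)
Answer: B3=T, B4=T, B4=F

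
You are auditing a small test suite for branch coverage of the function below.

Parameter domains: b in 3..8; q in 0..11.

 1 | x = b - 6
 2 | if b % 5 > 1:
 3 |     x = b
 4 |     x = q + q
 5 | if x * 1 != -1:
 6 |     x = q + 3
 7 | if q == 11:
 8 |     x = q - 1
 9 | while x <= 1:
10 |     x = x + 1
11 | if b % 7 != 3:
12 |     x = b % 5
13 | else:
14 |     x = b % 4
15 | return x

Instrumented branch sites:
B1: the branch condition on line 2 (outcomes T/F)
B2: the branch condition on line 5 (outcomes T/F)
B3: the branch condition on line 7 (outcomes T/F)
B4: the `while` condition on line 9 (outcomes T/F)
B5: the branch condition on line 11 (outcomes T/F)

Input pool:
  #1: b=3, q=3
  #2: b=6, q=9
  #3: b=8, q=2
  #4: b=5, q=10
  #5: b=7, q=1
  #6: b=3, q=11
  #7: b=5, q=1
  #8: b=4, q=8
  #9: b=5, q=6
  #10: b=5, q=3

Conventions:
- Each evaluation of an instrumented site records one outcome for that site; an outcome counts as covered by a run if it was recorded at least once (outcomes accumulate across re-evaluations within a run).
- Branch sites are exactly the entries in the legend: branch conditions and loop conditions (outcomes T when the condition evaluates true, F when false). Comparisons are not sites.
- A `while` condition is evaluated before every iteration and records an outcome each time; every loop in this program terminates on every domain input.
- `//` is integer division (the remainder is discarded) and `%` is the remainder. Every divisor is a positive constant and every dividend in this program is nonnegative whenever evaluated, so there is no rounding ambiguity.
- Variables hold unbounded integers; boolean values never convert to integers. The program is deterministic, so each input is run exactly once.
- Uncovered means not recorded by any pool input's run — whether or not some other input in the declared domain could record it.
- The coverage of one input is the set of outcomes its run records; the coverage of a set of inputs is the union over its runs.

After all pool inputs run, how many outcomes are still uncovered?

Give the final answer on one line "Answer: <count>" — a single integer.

test 1 (b=3, q=3) fires B1->T, B2->T, B3->F, B4->F, B5->F; hits B1=T, B2=T, B3=F, B4=F, B5=F
test 2 (b=6, q=9) fires B1->F, B2->T, B3->F, B4->F, B5->T; hits B1=F, B2=T, B3=F, B4=F, B5=T
test 3 (b=8, q=2) fires B1->T, B2->T, B3->F, B4->F, B5->T; hits B1=T, B2=T, B3=F, B4=F, B5=T
test 4 (b=5, q=10) fires B1->F, B2->F, B3->F, B4->T, B4->T, B4->T, B4->F, B5->T; hits B1=F, B2=F, B3=F, B4=T, B4=F, B5=T
test 5 (b=7, q=1) fires B1->T, B2->T, B3->F, B4->F, B5->T; hits B1=T, B2=T, B3=F, B4=F, B5=T
test 6 (b=3, q=11) fires B1->T, B2->T, B3->T, B4->F, B5->F; hits B1=T, B2=T, B3=T, B4=F, B5=F
test 7 (b=5, q=1) fires B1->F, B2->F, B3->F, B4->T, B4->T, B4->T, B4->F, B5->T; hits B1=F, B2=F, B3=F, B4=T, B4=F, B5=T
test 8 (b=4, q=8) fires B1->T, B2->T, B3->F, B4->F, B5->T; hits B1=T, B2=T, B3=F, B4=F, B5=T
test 9 (b=5, q=6) fires B1->F, B2->F, B3->F, B4->T, B4->T, B4->T, B4->F, B5->T; hits B1=F, B2=F, B3=F, B4=T, B4=F, B5=T
test 10 (b=5, q=3) fires B1->F, B2->F, B3->F, B4->T, B4->T, B4->T, B4->F, B5->T; hits B1=F, B2=F, B3=F, B4=T, B4=F, B5=T
union over the pool: B1=T, B1=F, B2=T, B2=F, B3=T, B3=F, B4=T, B4=F, B5=T, B5=F
uncovered (0 of 10): none

Answer: 0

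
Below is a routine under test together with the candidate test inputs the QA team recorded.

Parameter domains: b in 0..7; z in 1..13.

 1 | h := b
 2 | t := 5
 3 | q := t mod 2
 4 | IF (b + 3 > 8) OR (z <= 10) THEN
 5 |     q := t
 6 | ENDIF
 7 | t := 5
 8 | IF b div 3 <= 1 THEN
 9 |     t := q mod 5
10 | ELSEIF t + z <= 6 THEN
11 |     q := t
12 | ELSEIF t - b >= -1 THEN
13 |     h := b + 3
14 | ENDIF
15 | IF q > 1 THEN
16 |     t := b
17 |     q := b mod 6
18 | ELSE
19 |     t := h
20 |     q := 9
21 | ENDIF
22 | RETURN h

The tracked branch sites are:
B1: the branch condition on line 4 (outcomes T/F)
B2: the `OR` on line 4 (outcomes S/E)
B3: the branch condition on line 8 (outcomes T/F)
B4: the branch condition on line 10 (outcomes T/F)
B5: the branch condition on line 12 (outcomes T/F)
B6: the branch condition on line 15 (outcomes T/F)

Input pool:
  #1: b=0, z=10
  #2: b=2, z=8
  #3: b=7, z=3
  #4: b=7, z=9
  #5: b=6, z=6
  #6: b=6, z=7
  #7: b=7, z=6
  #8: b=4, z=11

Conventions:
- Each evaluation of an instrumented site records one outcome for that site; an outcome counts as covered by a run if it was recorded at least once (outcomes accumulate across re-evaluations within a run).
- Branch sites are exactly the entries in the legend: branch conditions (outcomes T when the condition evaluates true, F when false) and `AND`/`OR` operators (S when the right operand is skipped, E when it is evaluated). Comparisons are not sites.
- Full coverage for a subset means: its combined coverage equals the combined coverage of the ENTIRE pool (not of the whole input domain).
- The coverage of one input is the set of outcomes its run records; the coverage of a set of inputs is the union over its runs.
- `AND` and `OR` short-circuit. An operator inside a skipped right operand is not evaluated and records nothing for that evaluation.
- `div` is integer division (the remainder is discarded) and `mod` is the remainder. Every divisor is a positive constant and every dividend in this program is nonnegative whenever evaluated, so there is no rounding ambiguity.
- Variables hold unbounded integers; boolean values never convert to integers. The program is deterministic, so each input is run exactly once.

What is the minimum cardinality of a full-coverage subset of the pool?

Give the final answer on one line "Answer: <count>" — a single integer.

input #1 (b=0, z=10): events B2->E, B1->T, B3->T, B6->T; covers B1=T, B2=E, B3=T, B6=T
input #2 (b=2, z=8): events B2->E, B1->T, B3->T, B6->T; covers B1=T, B2=E, B3=T, B6=T
input #3 (b=7, z=3): events B2->S, B1->T, B3->F, B4->F, B5->F, B6->T; covers B1=T, B2=S, B3=F, B4=F, B5=F, B6=T
input #4 (b=7, z=9): events B2->S, B1->T, B3->F, B4->F, B5->F, B6->T; covers B1=T, B2=S, B3=F, B4=F, B5=F, B6=T
input #5 (b=6, z=6): events B2->S, B1->T, B3->F, B4->F, B5->T, B6->T; covers B1=T, B2=S, B3=F, B4=F, B5=T, B6=T
input #6 (b=6, z=7): events B2->S, B1->T, B3->F, B4->F, B5->T, B6->T; covers B1=T, B2=S, B3=F, B4=F, B5=T, B6=T
input #7 (b=7, z=6): events B2->S, B1->T, B3->F, B4->F, B5->F, B6->T; covers B1=T, B2=S, B3=F, B4=F, B5=F, B6=T
input #8 (b=4, z=11): events B2->E, B1->F, B3->T, B6->F; covers B1=F, B2=E, B3=T, B6=F
the full pool covers 11 outcomes: B1=T, B1=F, B2=S, B2=E, B3=T, B3=F, B4=F, B5=T, B5=F, B6=T, B6=F
every size-1 subset falls short of the 11 outcomes (best: 6/11)
every size-2 subset falls short of the 11 outcomes (best: 10/11)
the canonical winner is {3, 5, 8}: size 3, full 11-outcome coverage, earliest index list among size-3 covers

Answer: 3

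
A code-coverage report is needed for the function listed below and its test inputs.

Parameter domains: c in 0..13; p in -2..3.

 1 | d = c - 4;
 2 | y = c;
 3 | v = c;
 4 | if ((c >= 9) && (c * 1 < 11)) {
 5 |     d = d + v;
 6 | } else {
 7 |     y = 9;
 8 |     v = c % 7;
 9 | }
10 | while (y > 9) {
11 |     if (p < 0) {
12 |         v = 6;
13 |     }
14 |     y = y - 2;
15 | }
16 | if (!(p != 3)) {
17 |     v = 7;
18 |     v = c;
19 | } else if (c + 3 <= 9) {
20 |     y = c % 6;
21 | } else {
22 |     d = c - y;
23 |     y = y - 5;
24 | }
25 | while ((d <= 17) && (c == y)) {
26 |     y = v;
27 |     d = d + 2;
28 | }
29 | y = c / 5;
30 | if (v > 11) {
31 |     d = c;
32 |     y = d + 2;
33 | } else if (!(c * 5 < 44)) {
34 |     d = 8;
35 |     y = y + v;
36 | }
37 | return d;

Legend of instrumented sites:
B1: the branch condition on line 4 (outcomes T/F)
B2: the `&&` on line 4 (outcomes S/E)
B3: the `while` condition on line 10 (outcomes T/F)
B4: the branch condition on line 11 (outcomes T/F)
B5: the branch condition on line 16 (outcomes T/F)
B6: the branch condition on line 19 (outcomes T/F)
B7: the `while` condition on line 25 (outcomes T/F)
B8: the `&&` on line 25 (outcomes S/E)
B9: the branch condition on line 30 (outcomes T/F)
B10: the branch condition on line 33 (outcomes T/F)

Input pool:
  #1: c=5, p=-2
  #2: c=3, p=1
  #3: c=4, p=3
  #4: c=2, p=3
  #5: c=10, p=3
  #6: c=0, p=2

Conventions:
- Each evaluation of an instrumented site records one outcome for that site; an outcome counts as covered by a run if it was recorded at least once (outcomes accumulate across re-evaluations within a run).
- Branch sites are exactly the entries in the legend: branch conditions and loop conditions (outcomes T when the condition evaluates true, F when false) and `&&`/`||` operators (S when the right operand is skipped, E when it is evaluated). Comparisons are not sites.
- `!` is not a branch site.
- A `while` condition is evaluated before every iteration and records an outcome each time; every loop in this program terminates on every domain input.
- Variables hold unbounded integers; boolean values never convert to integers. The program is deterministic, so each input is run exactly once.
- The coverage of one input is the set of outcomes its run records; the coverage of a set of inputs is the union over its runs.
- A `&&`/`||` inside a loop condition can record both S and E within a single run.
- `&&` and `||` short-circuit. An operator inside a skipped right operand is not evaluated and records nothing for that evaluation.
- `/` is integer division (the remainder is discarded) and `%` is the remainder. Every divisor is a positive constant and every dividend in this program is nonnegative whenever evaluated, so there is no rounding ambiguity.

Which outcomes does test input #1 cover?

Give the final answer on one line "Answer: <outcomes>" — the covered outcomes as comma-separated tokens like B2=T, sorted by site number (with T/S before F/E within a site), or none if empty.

Tracing the run of input #1 (c=5, p=-2):
  B2->S, B1->F, B3->F, B5->F, B6->T, B8->E, B7->T, B8->E, B7->T, B8->E
  B7->T, B8->E, B7->T, B8->E, B7->T, B8->E, B7->T, B8->E, B7->T, B8->E
  B7->T, B8->E, B7->T, B8->S, B7->F, B9->F, B10->F
collecting distinct outcomes: B1=F, B2=S, B3=F, B5=F, B6=T, B7=T, B7=F, B8=S, B8=E, B9=F, B10=F

Answer: B1=F, B2=S, B3=F, B5=F, B6=T, B7=T, B7=F, B8=S, B8=E, B9=F, B10=F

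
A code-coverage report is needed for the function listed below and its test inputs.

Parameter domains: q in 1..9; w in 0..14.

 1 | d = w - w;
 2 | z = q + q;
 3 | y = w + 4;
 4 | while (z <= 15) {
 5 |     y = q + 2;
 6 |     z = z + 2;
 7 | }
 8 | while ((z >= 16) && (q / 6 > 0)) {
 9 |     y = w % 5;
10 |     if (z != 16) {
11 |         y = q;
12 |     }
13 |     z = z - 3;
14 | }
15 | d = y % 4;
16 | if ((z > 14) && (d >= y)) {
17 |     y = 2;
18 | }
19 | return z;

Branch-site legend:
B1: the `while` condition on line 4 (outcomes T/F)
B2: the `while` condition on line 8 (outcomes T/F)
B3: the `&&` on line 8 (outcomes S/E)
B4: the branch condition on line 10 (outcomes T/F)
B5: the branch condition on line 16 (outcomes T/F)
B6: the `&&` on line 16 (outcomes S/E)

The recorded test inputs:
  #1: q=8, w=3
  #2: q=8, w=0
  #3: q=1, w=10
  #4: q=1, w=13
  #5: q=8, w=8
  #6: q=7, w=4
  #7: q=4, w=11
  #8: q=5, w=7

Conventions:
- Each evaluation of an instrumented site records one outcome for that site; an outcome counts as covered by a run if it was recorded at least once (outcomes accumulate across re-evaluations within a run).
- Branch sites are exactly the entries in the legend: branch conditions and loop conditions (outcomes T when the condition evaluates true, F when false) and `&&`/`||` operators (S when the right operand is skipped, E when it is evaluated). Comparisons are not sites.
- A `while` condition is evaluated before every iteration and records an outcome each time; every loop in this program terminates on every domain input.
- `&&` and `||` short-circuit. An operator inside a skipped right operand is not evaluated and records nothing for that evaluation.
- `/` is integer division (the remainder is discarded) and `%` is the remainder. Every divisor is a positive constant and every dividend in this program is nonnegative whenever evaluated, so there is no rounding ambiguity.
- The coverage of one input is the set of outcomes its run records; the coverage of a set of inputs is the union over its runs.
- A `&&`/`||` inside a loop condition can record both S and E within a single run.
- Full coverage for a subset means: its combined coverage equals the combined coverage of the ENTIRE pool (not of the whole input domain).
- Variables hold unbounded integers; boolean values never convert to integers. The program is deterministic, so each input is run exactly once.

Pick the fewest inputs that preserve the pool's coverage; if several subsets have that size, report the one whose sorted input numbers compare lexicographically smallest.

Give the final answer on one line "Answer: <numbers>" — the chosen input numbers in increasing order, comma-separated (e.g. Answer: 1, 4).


run #1 (q=8, w=3) runs B1->F, B3->E, B2->T, B4->F, B3->S, B2->F, B6->S, B5->F; records B1=F, B2=T, B2=F, B3=S, B3=E, B4=F, B5=F, B6=S
run #2 (q=8, w=0) runs B1->F, B3->E, B2->T, B4->F, B3->S, B2->F, B6->S, B5->F; records B1=F, B2=T, B2=F, B3=S, B3=E, B4=F, B5=F, B6=S
run #3 (q=1, w=10) runs B1->T, B1->T, B1->T, B1->T, B1->T, B1->T, B1->T, B1->F, B3->E, B2->F, B6->E, B5->T; records B1=T, B1=F, B2=F, B3=E, B5=T, B6=E
run #4 (q=1, w=13) runs B1->T, B1->T, B1->T, B1->T, B1->T, B1->T, B1->T, B1->F, B3->E, B2->F, B6->E, B5->T; records B1=T, B1=F, B2=F, B3=E, B5=T, B6=E
run #5 (q=8, w=8) runs B1->F, B3->E, B2->T, B4->F, B3->S, B2->F, B6->S, B5->F; records B1=F, B2=T, B2=F, B3=S, B3=E, B4=F, B5=F, B6=S
run #6 (q=7, w=4) runs B1->T, B1->F, B3->E, B2->T, B4->F, B3->S, B2->F, B6->S, B5->F; records B1=T, B1=F, B2=T, B2=F, B3=S, B3=E, B4=F, B5=F, B6=S
run #7 (q=4, w=11) runs B1->T, B1->T, B1->T, B1->T, B1->F, B3->E, B2->F, B6->E, B5->F; records B1=T, B1=F, B2=F, B3=E, B5=F, B6=E
run #8 (q=5, w=7) runs B1->T, B1->T, B1->T, B1->F, B3->E, B2->F, B6->E, B5->F; records B1=T, B1=F, B2=F, B3=E, B5=F, B6=E
the full pool covers 11 outcomes: B1=T, B1=F, B2=T, B2=F, B3=S, B3=E, B4=F, B5=T, B5=F, B6=S, B6=E
size 1 is not enough: best union over all size-1 subsets is 9/11
inputs {1, 3} (size 2) cover everything; no size-2 subset with a lexicographically smaller index list covers all 11
Answer: 1, 3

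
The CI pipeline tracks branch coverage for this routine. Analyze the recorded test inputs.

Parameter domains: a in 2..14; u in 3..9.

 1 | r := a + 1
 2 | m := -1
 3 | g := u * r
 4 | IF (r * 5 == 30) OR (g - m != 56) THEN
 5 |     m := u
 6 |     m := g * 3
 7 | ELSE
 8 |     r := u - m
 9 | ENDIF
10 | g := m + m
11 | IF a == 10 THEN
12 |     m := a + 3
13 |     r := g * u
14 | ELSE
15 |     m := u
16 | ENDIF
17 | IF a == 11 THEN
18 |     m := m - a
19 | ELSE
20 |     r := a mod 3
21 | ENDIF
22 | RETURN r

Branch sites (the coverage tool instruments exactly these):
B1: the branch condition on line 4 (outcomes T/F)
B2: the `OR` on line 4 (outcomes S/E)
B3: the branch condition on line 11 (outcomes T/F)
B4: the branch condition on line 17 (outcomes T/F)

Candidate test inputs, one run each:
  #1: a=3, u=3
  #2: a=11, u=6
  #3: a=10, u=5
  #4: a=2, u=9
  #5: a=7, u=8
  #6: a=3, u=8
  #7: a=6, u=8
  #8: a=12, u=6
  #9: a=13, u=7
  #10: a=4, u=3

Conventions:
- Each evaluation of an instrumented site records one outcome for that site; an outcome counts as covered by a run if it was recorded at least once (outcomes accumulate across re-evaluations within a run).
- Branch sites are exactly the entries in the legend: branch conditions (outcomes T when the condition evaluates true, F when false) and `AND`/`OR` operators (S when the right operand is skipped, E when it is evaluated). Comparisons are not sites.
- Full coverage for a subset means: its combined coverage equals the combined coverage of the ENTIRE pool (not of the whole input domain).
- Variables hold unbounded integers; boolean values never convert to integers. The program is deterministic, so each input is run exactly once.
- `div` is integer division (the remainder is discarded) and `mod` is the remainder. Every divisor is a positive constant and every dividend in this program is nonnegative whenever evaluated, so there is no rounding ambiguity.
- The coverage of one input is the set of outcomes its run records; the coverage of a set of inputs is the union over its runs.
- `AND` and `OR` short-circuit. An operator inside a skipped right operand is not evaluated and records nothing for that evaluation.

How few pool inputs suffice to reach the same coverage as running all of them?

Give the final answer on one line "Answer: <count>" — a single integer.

#1 (a=3, u=3) -> covered: B1=T, B2=E, B3=F, B4=F
#2 (a=11, u=6) -> covered: B1=T, B2=E, B3=F, B4=T
#3 (a=10, u=5) -> covered: B1=F, B2=E, B3=T, B4=F
#4 (a=2, u=9) -> covered: B1=T, B2=E, B3=F, B4=F
#5 (a=7, u=8) -> covered: B1=T, B2=E, B3=F, B4=F
#6 (a=3, u=8) -> covered: B1=T, B2=E, B3=F, B4=F
#7 (a=6, u=8) -> covered: B1=T, B2=E, B3=F, B4=F
#8 (a=12, u=6) -> covered: B1=T, B2=E, B3=F, B4=F
#9 (a=13, u=7) -> covered: B1=T, B2=E, B3=F, B4=F
#10 (a=4, u=3) -> covered: B1=T, B2=E, B3=F, B4=F
pool-wide coverage (7 outcomes): B1=T, B1=F, B2=E, B3=T, B3=F, B4=T, B4=F
no size-1 subset reaches all 7 outcomes (best union: 4/7)
inputs {2, 3} (size 2) cover everything; no size-2 subset with a lexicographically smaller index list covers all 7

Answer: 2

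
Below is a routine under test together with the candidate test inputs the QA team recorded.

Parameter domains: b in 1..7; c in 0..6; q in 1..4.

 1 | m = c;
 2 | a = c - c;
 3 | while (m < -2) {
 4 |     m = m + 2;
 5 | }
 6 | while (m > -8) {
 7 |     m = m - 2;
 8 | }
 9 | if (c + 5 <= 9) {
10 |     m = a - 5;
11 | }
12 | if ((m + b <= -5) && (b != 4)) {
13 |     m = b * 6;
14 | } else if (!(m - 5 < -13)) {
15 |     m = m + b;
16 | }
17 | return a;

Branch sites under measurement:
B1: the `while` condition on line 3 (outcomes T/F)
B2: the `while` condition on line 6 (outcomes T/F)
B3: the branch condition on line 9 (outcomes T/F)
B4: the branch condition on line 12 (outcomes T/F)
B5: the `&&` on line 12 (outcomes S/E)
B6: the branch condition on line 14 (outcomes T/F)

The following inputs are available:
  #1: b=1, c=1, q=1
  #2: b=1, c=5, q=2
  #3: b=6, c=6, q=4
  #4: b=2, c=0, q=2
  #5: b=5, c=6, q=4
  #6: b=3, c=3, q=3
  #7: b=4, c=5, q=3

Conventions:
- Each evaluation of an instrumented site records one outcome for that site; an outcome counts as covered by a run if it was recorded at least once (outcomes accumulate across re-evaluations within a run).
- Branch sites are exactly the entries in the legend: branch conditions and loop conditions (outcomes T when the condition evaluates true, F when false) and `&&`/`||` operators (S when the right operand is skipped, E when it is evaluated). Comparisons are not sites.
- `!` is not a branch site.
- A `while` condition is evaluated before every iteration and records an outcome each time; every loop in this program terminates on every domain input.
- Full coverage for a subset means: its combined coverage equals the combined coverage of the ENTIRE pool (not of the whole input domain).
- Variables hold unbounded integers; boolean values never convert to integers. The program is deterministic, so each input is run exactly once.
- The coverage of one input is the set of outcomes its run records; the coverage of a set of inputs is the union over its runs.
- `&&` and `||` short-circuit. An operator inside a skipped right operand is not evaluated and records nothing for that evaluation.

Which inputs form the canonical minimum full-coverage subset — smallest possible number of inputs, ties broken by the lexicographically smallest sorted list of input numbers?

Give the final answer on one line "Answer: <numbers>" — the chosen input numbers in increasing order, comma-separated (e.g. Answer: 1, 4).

#1 (b=1, c=1, q=1) -> covered: B1=F, B2=T, B2=F, B3=T, B4=F, B5=S, B6=T
#2 (b=1, c=5, q=2) -> covered: B1=F, B2=T, B2=F, B3=F, B4=T, B5=E
#3 (b=6, c=6, q=4) -> covered: B1=F, B2=T, B2=F, B3=F, B4=F, B5=S, B6=T
#4 (b=2, c=0, q=2) -> covered: B1=F, B2=T, B2=F, B3=T, B4=F, B5=S, B6=T
#5 (b=5, c=6, q=4) -> covered: B1=F, B2=T, B2=F, B3=F, B4=F, B5=S, B6=T
#6 (b=3, c=3, q=3) -> covered: B1=F, B2=T, B2=F, B3=T, B4=F, B5=S, B6=T
#7 (b=4, c=5, q=3) -> covered: B1=F, B2=T, B2=F, B3=F, B4=F, B5=E, B6=F
union over all inputs: B1=F, B2=T, B2=F, B3=T, B3=F, B4=T, B4=F, B5=S, B5=E, B6=T, B6=F (11 outcomes)
checked all size-1 subsets: none covers 11 outcomes (max 7/11)
checked all size-2 subsets: none covers 11 outcomes (max 10/11)
the canonical winner is {1, 2, 7}: size 3, full 11-outcome coverage, earliest index list among size-3 covers

Answer: 1, 2, 7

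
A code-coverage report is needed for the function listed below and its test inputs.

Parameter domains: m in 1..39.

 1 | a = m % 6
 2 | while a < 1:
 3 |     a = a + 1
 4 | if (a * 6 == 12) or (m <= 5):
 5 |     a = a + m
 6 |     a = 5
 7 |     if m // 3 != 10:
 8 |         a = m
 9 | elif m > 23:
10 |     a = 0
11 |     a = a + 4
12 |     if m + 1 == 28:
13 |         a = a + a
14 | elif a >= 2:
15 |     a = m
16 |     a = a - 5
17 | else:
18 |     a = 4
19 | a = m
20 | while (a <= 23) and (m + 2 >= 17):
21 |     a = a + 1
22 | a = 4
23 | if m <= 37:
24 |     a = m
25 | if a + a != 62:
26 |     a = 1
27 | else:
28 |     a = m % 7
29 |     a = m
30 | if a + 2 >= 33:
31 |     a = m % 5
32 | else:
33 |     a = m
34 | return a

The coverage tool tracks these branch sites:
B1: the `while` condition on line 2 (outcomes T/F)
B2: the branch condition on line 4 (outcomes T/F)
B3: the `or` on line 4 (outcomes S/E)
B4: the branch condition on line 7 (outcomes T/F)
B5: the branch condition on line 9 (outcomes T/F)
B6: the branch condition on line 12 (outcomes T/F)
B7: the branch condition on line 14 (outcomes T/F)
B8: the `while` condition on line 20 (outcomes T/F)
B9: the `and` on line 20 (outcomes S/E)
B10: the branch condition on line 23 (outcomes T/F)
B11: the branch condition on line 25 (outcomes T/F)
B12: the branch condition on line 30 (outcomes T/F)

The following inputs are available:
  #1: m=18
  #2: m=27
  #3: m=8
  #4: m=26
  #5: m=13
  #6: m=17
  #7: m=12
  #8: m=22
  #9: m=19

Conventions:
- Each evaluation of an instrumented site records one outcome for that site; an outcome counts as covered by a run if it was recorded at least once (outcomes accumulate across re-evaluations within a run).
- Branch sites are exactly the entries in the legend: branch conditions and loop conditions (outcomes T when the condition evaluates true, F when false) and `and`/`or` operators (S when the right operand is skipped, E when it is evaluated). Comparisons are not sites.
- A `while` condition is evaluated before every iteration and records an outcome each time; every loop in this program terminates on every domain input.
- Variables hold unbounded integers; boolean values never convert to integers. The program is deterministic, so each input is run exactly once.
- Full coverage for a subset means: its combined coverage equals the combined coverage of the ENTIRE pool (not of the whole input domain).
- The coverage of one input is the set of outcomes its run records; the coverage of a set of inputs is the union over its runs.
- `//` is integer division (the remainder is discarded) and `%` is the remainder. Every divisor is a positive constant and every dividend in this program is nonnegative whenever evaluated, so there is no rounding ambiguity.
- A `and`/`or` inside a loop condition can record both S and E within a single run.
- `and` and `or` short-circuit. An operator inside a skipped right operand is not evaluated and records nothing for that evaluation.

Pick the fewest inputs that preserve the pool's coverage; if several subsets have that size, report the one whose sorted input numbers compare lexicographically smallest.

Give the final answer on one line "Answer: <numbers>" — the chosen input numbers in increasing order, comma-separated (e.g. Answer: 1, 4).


input #1, m=18: events B1->T, B1->F, B3->E, B2->F, B5->F, B7->F, B9->E, B8->T, B9->E, B8->T, B9->E, B8->T, B9->E, B8->T, ...; outcomes B1=T, B1=F, B2=F, B3=E, B5=F, B7=F, B8=T, B8=F, B9=S, B9=E, B10=T, B11=T, B12=F
input #2, m=27: events B1->F, B3->E, B2->F, B5->T, B6->T, B9->S, B8->F, B10->T, B11->T, B12->F; outcomes B1=F, B2=F, B3=E, B5=T, B6=T, B8=F, B9=S, B10=T, B11=T, B12=F
input #3, m=8: events B1->F, B3->S, B2->T, B4->T, B9->E, B8->F, B10->T, B11->T, B12->F; outcomes B1=F, B2=T, B3=S, B4=T, B8=F, B9=E, B10=T, B11=T, B12=F
input #4, m=26: events B1->F, B3->S, B2->T, B4->T, B9->S, B8->F, B10->T, B11->T, B12->F; outcomes B1=F, B2=T, B3=S, B4=T, B8=F, B9=S, B10=T, B11=T, B12=F
input #5, m=13: events B1->F, B3->E, B2->F, B5->F, B7->F, B9->E, B8->F, B10->T, B11->T, B12->F; outcomes B1=F, B2=F, B3=E, B5=F, B7=F, B8=F, B9=E, B10=T, B11=T, B12=F
input #6, m=17: events B1->F, B3->E, B2->F, B5->F, B7->T, B9->E, B8->T, B9->E, B8->T, B9->E, B8->T, B9->E, B8->T, B9->E, ...; outcomes B1=F, B2=F, B3=E, B5=F, B7=T, B8=T, B8=F, B9=S, B9=E, B10=T, B11=T, B12=F
input #7, m=12: events B1->T, B1->F, B3->E, B2->F, B5->F, B7->F, B9->E, B8->F, B10->T, B11->T, B12->F; outcomes B1=T, B1=F, B2=F, B3=E, B5=F, B7=F, B8=F, B9=E, B10=T, B11=T, B12=F
input #8, m=22: events B1->F, B3->E, B2->F, B5->F, B7->T, B9->E, B8->T, B9->E, B8->T, B9->S, B8->F, B10->T, B11->T, B12->F; outcomes B1=F, B2=F, B3=E, B5=F, B7=T, B8=T, B8=F, B9=S, B9=E, B10=T, B11=T, B12=F
input #9, m=19: events B1->F, B3->E, B2->F, B5->F, B7->F, B9->E, B8->T, B9->E, B8->T, B9->E, B8->T, B9->E, B8->T, B9->E, ...; outcomes B1=F, B2=F, B3=E, B5=F, B7=F, B8=T, B8=F, B9=S, B9=E, B10=T, B11=T, B12=F
the full pool covers 19 outcomes: B1=T, B1=F, B2=T, B2=F, B3=S, B3=E, B4=T, B5=T, B5=F, B6=T, B7=T, B7=F, B8=T, B8=F, B9=S, B9=E, B10=T, B11=T, B12=F
checked all size-1 subsets: none covers 19 outcomes (max 13/19)
checked all size-2 subsets: none covers 19 outcomes (max 16/19)
checked all size-3 subsets: none covers 19 outcomes (max 18/19)
inputs {1, 2, 3, 6} (size 4) cover everything; no size-4 subset with a lexicographically smaller index list covers all 19
Answer: 1, 2, 3, 6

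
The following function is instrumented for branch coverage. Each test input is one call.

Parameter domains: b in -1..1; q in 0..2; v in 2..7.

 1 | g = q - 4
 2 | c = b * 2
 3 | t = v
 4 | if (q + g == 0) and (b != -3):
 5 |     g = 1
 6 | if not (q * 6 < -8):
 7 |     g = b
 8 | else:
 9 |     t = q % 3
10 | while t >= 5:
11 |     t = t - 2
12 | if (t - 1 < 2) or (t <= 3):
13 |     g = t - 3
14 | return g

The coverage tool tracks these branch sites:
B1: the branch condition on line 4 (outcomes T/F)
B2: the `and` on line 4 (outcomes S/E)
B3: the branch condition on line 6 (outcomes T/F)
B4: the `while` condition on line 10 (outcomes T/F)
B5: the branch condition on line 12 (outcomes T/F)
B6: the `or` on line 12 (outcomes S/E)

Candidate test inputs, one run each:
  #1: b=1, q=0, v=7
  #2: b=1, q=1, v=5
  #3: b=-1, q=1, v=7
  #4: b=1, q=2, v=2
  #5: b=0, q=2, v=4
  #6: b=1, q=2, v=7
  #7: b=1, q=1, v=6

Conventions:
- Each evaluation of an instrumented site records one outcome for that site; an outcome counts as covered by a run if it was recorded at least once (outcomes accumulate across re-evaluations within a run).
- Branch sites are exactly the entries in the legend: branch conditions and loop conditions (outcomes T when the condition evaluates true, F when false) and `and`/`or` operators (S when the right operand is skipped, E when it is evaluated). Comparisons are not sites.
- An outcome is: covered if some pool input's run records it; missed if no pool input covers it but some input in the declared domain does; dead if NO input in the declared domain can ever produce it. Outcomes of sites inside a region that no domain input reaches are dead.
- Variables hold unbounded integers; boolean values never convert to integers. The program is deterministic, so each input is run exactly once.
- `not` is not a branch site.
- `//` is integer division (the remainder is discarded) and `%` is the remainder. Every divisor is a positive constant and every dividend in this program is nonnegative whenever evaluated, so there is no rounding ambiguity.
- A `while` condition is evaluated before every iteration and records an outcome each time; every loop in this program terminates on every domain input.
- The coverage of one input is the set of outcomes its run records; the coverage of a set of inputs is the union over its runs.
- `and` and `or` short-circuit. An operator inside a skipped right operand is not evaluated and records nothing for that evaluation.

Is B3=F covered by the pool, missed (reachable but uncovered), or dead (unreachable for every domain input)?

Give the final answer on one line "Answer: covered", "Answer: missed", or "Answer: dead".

no pool input records B3=F
checking all 54 inputs in the declared domain: B3=F is never recorded -> dead

Answer: dead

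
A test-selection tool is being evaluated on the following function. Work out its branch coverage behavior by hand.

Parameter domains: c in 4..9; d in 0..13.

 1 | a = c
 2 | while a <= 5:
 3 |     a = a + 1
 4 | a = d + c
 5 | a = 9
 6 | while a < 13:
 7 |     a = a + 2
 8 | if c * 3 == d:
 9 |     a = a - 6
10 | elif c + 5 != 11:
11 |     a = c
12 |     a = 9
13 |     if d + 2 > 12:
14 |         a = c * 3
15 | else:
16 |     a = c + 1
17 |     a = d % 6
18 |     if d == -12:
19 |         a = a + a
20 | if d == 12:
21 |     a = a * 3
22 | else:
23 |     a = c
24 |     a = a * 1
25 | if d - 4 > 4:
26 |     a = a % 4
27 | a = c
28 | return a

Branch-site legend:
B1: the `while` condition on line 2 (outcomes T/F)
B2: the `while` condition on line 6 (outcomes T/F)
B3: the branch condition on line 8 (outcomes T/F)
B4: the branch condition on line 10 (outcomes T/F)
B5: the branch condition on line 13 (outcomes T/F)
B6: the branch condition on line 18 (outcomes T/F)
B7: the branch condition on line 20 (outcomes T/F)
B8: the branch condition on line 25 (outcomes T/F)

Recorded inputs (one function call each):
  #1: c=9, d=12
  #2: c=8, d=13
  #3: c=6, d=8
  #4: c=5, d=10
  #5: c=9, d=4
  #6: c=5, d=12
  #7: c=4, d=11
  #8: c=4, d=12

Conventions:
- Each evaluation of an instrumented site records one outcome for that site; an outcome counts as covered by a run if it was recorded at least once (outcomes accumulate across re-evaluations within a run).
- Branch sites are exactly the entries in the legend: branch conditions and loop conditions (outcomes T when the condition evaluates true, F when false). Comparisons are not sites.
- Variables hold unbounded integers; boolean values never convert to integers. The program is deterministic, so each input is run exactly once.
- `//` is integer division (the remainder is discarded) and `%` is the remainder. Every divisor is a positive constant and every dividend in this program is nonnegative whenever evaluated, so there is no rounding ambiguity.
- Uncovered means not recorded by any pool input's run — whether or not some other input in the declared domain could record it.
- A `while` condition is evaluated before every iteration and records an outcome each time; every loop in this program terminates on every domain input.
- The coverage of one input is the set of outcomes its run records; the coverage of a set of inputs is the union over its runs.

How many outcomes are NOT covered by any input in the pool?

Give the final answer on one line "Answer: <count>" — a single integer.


input #1, c=9, d=12: events B1->F, B2->T, B2->T, B2->F, B3->F, B4->T, B5->T, B7->T, B8->T; outcomes B1=F, B2=T, B2=F, B3=F, B4=T, B5=T, B7=T, B8=T
input #2, c=8, d=13: events B1->F, B2->T, B2->T, B2->F, B3->F, B4->T, B5->T, B7->F, B8->T; outcomes B1=F, B2=T, B2=F, B3=F, B4=T, B5=T, B7=F, B8=T
input #3, c=6, d=8: events B1->F, B2->T, B2->T, B2->F, B3->F, B4->F, B6->F, B7->F, B8->F; outcomes B1=F, B2=T, B2=F, B3=F, B4=F, B6=F, B7=F, B8=F
input #4, c=5, d=10: events B1->T, B1->F, B2->T, B2->T, B2->F, B3->F, B4->T, B5->F, B7->F, B8->T; outcomes B1=T, B1=F, B2=T, B2=F, B3=F, B4=T, B5=F, B7=F, B8=T
input #5, c=9, d=4: events B1->F, B2->T, B2->T, B2->F, B3->F, B4->T, B5->F, B7->F, B8->F; outcomes B1=F, B2=T, B2=F, B3=F, B4=T, B5=F, B7=F, B8=F
input #6, c=5, d=12: events B1->T, B1->F, B2->T, B2->T, B2->F, B3->F, B4->T, B5->T, B7->T, B8->T; outcomes B1=T, B1=F, B2=T, B2=F, B3=F, B4=T, B5=T, B7=T, B8=T
input #7, c=4, d=11: events B1->T, B1->T, B1->F, B2->T, B2->T, B2->F, B3->F, B4->T, B5->T, B7->F, B8->T; outcomes B1=T, B1=F, B2=T, B2=F, B3=F, B4=T, B5=T, B7=F, B8=T
input #8, c=4, d=12: events B1->T, B1->T, B1->F, B2->T, B2->T, B2->F, B3->T, B7->T, B8->T; outcomes B1=T, B1=F, B2=T, B2=F, B3=T, B7=T, B8=T
union over the pool: B1=T, B1=F, B2=T, B2=F, B3=T, B3=F, B4=T, B4=F, B5=T, B5=F, B6=F, B7=T, B7=F, B8=T, B8=F
uncovered (1 of 16): B6=T
Answer: 1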